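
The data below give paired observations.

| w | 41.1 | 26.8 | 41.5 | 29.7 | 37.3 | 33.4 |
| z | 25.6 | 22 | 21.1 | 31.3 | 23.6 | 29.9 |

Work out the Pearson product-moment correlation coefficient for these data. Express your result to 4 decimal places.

n = 6, Σw = 209.8, Σz = 153.5, Σw² = 7518.64, Σz² = 4015.23, Σwz = 5325.96
nΣwz − ΣwΣz = 31955.76 − 32204.3 = -248.54
nΣw² − (Σw)² = 45111.84 − 44016.04 = 1095.8; nΣz² − (Σz)² = 24091.38 − 23562.25 = 529.13
r = -248.54 / √(1095.8 × 529.13) = -248.54 / 761.4596 ≈ -0.3264

-0.3264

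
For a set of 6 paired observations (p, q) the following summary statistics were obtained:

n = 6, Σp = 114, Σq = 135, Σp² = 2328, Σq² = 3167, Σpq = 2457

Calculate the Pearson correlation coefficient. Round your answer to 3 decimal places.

r = (nΣpq − ΣpΣq) / √[(nΣp² − (Σp)²)(nΣq² − (Σq)²)]
Numerator: 6×2457 − 114×135 = -648
Denominator: √[(13968 − 12996)(19002 − 18225)] = √[972 × 777] = 869.0478
r = -648 / 869.0478 ≈ -0.746

-0.746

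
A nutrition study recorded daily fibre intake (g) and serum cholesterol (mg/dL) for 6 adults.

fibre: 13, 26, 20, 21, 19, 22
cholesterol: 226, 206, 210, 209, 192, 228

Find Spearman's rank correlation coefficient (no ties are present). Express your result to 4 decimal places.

-0.0286

Rank fibre: 1, 6, 3, 4, 2, 5
Rank cholesterol: 5, 2, 4, 3, 1, 6
d = rank(fibre) − rank(cholesterol): -4, 4, -1, 1, 1, -1; Σd² = 36
ρ = 1 − 6Σd² / [n(n²−1)] = 1 − 6×36 / (6×35) = 1 − 216/210 ≈ -0.0286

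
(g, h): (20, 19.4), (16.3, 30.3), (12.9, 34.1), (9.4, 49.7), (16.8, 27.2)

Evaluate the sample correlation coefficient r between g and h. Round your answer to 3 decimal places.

n = 5, Σg = 75.4, Σh = 160.7, Σg² = 1202.7, Σh² = 5667.19, Σgh = 2245.92
nΣgh − ΣgΣh = 11229.6 − 12116.78 = -887.18
nΣg² − (Σg)² = 6013.5 − 5685.16 = 328.34; nΣh² − (Σh)² = 28335.95 − 25824.49 = 2511.46
r = -887.18 / √(328.34 × 2511.46) = -887.18 / 908.0819 ≈ -0.977

-0.977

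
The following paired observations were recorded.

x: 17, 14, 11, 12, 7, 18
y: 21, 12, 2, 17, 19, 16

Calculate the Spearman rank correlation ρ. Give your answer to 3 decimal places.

Rank x: 5, 4, 2, 3, 1, 6
Rank y: 6, 2, 1, 4, 5, 3
d = rank(x) − rank(y): -1, 2, 1, -1, -4, 3; Σd² = 32
ρ = 1 − 6Σd² / [n(n²−1)] = 1 − 6×32 / (6×35) = 1 − 192/210 ≈ 0.086

0.086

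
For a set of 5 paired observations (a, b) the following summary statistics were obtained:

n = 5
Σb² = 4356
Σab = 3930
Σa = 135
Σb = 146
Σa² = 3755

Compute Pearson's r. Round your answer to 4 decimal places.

r = (nΣab − ΣaΣb) / √[(nΣa² − (Σa)²)(nΣb² − (Σb)²)]
Numerator: 5×3930 − 135×146 = -60
Denominator: √[(18775 − 18225)(21780 − 21316)] = √[550 × 464] = 505.1732
r = -60 / 505.1732 ≈ -0.1188

-0.1188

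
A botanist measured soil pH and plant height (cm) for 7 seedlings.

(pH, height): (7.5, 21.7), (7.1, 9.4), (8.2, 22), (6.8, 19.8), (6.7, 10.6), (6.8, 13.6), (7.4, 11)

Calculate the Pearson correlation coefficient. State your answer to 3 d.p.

0.539

n = 7, Σx = 50.5, Σy = 108.1, Σx² = 366.03, Σy² = 1853.61, Σxy = 789.43
nΣxy − ΣxΣy = 5526.01 − 5459.05 = 66.96
nΣx² − (Σx)² = 2562.21 − 2550.25 = 11.96; nΣy² − (Σy)² = 12975.27 − 11685.61 = 1289.66
r = 66.96 / √(11.96 × 1289.66) = 66.96 / 124.1947 ≈ 0.539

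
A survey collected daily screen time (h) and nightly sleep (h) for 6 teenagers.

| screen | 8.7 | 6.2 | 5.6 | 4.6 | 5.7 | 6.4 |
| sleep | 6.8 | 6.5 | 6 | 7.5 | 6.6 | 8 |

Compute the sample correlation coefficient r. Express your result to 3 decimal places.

n = 6, Σx = 37.2, Σy = 41.4, Σx² = 240.1, Σy² = 288.3, Σxy = 256.38
nΣxy − ΣxΣy = 1538.28 − 1540.08 = -1.8
nΣx² − (Σx)² = 1440.6 − 1383.84 = 56.76; nΣy² − (Σy)² = 1729.8 − 1713.96 = 15.84
r = -1.8 / √(56.76 × 15.84) = -1.8 / 29.9846 ≈ -0.060

-0.060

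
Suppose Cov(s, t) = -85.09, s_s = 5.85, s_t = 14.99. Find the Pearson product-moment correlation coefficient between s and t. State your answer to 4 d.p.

r = Cov(s,t) / (s_s · s_t) = -85.09 / (5.85 × 14.99)
  = -85.09 / 87.6915 ≈ -0.9703

-0.9703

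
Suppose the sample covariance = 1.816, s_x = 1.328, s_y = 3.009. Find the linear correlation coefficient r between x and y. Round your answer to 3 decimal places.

r = Cov(x,y) / (s_x · s_y) = 1.816 / (1.328 × 3.009)
  = 1.816 / 3.9960 ≈ 0.454

0.454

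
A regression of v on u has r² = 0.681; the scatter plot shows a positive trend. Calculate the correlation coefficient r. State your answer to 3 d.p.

|r| = √0.681 = 0.825
The association is positive, so r = 0.825.

0.825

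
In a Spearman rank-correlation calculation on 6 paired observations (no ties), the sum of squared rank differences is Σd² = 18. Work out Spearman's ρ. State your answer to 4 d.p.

0.4857

ρ = 1 − 6Σd² / [n(n²−1)] = 1 − 6×18 / (6×35)
  = 1 − 108/210 = 1 − 0.51429 ≈ 0.4857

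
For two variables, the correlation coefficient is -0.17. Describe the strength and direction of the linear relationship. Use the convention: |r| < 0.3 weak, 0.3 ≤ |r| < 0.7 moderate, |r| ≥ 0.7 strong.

r = -0.17 < 0 so the relationship is negative.
|r| = 0.17, which falls in the weak range.

weak negative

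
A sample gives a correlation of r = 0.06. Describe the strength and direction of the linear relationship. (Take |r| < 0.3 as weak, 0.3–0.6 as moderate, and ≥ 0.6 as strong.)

weak positive

r = 0.06 > 0 so the relationship is positive.
|r| = 0.06, which falls in the weak range.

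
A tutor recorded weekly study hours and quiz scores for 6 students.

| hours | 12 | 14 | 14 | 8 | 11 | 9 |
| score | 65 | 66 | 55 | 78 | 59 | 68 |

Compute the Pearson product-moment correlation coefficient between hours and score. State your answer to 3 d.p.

-0.728

n = 6, Σx = 68, Σy = 391, Σx² = 802, Σy² = 25795, Σxy = 4359
nΣxy − ΣxΣy = 26154 − 26588 = -434
nΣx² − (Σx)² = 4812 − 4624 = 188; nΣy² − (Σy)² = 154770 − 152881 = 1889
r = -434 / √(188 × 1889) = -434 / 595.9295 ≈ -0.728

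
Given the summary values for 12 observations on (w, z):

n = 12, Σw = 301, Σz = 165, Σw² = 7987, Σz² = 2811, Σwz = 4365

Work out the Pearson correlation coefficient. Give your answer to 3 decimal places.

r = (nΣwz − ΣwΣz) / √[(nΣw² − (Σw)²)(nΣz² − (Σz)²)]
Numerator: 12×4365 − 301×165 = 2715
Denominator: √[(95844 − 90601)(33732 − 27225)] = √[5243 × 6507] = 5840.9075
r = 2715 / 5840.9075 ≈ 0.465

0.465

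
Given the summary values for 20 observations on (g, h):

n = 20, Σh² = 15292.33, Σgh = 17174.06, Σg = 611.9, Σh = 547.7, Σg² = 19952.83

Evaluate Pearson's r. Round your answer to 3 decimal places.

r = (nΣgh − ΣgΣh) / √[(nΣg² − (Σg)²)(nΣh² − (Σh)²)]
Numerator: 20×17174.06 − 611.9×547.7 = 8343.57
Denominator: √[(399056.6 − 374421.61)(305846.6 − 299975.29)] = √[24634.99 × 5871.31] = 12026.6231
r = 8343.57 / 12026.6231 ≈ 0.694

0.694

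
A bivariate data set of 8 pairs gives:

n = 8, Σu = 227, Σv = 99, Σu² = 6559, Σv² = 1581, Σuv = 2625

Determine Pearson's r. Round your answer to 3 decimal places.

-0.899

r = (nΣuv − ΣuΣv) / √[(nΣu² − (Σu)²)(nΣv² − (Σv)²)]
Numerator: 8×2625 − 227×99 = -1473
Denominator: √[(52472 − 51529)(12648 − 9801)] = √[943 × 2847] = 1638.5118
r = -1473 / 1638.5118 ≈ -0.899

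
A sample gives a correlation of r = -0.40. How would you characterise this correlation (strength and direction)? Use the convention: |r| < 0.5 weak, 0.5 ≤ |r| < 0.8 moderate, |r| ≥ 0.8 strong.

r = -0.40 < 0 so the relationship is negative.
|r| = 0.40, which falls in the weak range.

weak negative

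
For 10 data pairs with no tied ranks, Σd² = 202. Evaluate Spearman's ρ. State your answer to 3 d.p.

-0.224

ρ = 1 − 6Σd² / [n(n²−1)] = 1 − 6×202 / (10×99)
  = 1 − 1212/990 = 1 − 1.2242 ≈ -0.224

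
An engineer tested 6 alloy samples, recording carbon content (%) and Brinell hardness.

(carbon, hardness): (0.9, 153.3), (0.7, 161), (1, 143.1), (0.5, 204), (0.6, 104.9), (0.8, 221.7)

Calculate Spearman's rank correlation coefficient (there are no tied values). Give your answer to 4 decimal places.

Rank carbon: 5, 3, 6, 1, 2, 4
Rank hardness: 3, 4, 2, 5, 1, 6
d = rank(carbon) − rank(hardness): 2, -1, 4, -4, 1, -2; Σd² = 42
ρ = 1 − 6Σd² / [n(n²−1)] = 1 − 6×42 / (6×35) = 1 − 252/210 ≈ -0.2000

-0.2000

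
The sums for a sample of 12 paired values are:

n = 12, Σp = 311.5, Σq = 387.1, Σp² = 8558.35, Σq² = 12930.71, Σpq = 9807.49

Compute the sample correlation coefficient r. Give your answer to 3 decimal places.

r = (nΣpq − ΣpΣq) / √[(nΣp² − (Σp)²)(nΣq² − (Σq)²)]
Numerator: 12×9807.49 − 311.5×387.1 = -2891.77
Denominator: √[(102700.2 − 97032.25)(155168.52 − 149846.41)] = √[5667.95 × 5322.11] = 5492.3086
r = -2891.77 / 5492.3086 ≈ -0.527

-0.527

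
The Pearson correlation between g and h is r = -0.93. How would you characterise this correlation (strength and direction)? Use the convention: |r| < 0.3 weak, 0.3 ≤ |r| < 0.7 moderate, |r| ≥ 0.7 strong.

r = -0.93 < 0 so the relationship is negative.
|r| = 0.93, which falls in the strong range.

strong negative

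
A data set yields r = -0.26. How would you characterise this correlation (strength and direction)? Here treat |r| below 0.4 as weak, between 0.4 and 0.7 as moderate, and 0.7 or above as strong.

r = -0.26 < 0 so the relationship is negative.
|r| = 0.26, which falls in the weak range.

weak negative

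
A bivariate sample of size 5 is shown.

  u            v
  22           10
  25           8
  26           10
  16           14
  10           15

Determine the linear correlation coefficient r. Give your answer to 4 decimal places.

-0.9351

n = 5, Σu = 99, Σv = 57, Σu² = 2141, Σv² = 685, Σuv = 1054
nΣuv − ΣuΣv = 5270 − 5643 = -373
nΣu² − (Σu)² = 10705 − 9801 = 904; nΣv² − (Σv)² = 3425 − 3249 = 176
r = -373 / √(904 × 176) = -373 / 398.8784 ≈ -0.9351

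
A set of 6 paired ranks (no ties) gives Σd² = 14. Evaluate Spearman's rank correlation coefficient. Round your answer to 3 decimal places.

0.600

ρ = 1 − 6Σd² / [n(n²−1)] = 1 − 6×14 / (6×35)
  = 1 − 84/210 = 1 − 0.4000 ≈ 0.600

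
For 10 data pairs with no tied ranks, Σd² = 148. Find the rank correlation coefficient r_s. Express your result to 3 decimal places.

0.103

ρ = 1 − 6Σd² / [n(n²−1)] = 1 − 6×148 / (10×99)
  = 1 − 888/990 = 1 − 0.8970 ≈ 0.103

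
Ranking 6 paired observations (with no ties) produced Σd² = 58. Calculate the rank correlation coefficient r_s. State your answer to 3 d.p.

ρ = 1 − 6Σd² / [n(n²−1)] = 1 − 6×58 / (6×35)
  = 1 − 348/210 = 1 − 1.6571 ≈ -0.657

-0.657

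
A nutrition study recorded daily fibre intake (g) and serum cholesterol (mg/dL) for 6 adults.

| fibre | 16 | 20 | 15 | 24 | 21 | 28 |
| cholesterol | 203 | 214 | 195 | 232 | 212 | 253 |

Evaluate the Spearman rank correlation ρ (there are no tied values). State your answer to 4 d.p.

0.9429

Rank fibre: 2, 3, 1, 5, 4, 6
Rank cholesterol: 2, 4, 1, 5, 3, 6
d = rank(fibre) − rank(cholesterol): 0, -1, 0, 0, 1, 0; Σd² = 2
ρ = 1 − 6Σd² / [n(n²−1)] = 1 − 6×2 / (6×35) = 1 − 12/210 ≈ 0.9429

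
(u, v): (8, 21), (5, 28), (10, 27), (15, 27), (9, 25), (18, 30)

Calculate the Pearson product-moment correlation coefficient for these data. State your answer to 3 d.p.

n = 6, Σu = 65, Σv = 158, Σu² = 819, Σv² = 4208, Σuv = 1748
nΣuv − ΣuΣv = 10488 − 10270 = 218
nΣu² − (Σu)² = 4914 − 4225 = 689; nΣv² − (Σv)² = 25248 − 24964 = 284
r = 218 / √(689 × 284) = 218 / 442.3528 ≈ 0.493

0.493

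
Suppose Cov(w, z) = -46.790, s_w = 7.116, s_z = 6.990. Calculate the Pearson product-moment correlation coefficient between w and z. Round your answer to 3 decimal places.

-0.941

r = Cov(w,z) / (s_w · s_z) = -46.790 / (7.116 × 6.990)
  = -46.790 / 49.7408 ≈ -0.941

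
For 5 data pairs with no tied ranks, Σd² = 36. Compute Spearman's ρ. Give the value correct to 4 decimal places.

ρ = 1 − 6Σd² / [n(n²−1)] = 1 − 6×36 / (5×24)
  = 1 − 216/120 = 1 − 1.80000 ≈ -0.8000

-0.8000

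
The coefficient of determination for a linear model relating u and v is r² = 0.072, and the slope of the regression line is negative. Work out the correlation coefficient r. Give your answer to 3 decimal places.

-0.268

|r| = √0.072 = 0.268
The association is negative, so r = −0.268.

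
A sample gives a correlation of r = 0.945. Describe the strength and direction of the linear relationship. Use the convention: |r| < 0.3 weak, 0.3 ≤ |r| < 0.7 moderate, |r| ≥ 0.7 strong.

strong positive

r = 0.945 > 0 so the relationship is positive.
|r| = 0.945, which falls in the strong range.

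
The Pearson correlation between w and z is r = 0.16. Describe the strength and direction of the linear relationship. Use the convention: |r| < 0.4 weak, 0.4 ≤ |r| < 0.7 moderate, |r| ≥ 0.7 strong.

weak positive

r = 0.16 > 0 so the relationship is positive.
|r| = 0.16, which falls in the weak range.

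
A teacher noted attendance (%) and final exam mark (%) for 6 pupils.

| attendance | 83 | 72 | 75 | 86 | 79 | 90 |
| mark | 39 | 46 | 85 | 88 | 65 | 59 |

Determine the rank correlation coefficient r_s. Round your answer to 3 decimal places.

0.143

Rank attendance: 4, 1, 2, 5, 3, 6
Rank mark: 1, 2, 5, 6, 4, 3
d = rank(attendance) − rank(mark): 3, -1, -3, -1, -1, 3; Σd² = 30
ρ = 1 − 6Σd² / [n(n²−1)] = 1 − 6×30 / (6×35) = 1 − 180/210 ≈ 0.143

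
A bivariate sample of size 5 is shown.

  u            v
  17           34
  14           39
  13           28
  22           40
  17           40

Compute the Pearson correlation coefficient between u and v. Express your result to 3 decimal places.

n = 5, Σu = 83, Σv = 181, Σu² = 1427, Σv² = 6661, Σuv = 3048
nΣuv − ΣuΣv = 15240 − 15023 = 217
nΣu² − (Σu)² = 7135 − 6889 = 246; nΣv² − (Σv)² = 33305 − 32761 = 544
r = 217 / √(246 × 544) = 217 / 365.8196 ≈ 0.593

0.593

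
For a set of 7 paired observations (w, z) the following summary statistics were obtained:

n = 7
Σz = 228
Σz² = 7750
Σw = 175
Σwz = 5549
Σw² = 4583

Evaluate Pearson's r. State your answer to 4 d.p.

-0.5819

r = (nΣwz − ΣwΣz) / √[(nΣw² − (Σw)²)(nΣz² − (Σz)²)]
Numerator: 7×5549 − 175×228 = -1057
Denominator: √[(32081 − 30625)(54250 − 51984)] = √[1456 × 2266] = 1816.3964
r = -1057 / 1816.3964 ≈ -0.5819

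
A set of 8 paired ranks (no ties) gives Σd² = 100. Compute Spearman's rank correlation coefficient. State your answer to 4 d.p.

ρ = 1 − 6Σd² / [n(n²−1)] = 1 − 6×100 / (8×63)
  = 1 − 600/504 = 1 − 1.19048 ≈ -0.1905

-0.1905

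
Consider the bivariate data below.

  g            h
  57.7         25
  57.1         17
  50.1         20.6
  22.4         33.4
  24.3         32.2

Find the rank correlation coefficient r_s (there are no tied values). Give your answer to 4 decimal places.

-0.7000

Rank g: 5, 4, 3, 1, 2
Rank h: 3, 1, 2, 5, 4
d = rank(g) − rank(h): 2, 3, 1, -4, -2; Σd² = 34
ρ = 1 − 6Σd² / [n(n²−1)] = 1 − 6×34 / (5×24) = 1 − 204/120 ≈ -0.7000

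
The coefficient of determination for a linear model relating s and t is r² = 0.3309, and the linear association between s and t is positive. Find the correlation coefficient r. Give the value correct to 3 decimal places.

|r| = √0.3309 = 0.575
The association is positive, so r = 0.575.

0.575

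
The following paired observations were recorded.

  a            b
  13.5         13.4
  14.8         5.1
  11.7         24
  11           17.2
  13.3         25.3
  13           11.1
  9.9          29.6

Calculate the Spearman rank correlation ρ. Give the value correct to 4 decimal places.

Rank a: 6, 7, 3, 2, 5, 4, 1
Rank b: 3, 1, 5, 4, 6, 2, 7
d = rank(a) − rank(b): 3, 6, -2, -2, -1, 2, -6; Σd² = 94
ρ = 1 − 6Σd² / [n(n²−1)] = 1 − 6×94 / (7×48) = 1 − 564/336 ≈ -0.6786

-0.6786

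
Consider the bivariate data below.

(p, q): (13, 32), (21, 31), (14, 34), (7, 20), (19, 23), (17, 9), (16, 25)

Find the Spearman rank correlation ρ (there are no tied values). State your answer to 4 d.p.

Rank p: 2, 7, 3, 1, 6, 5, 4
Rank q: 6, 5, 7, 2, 3, 1, 4
d = rank(p) − rank(q): -4, 2, -4, -1, 3, 4, 0; Σd² = 62
ρ = 1 − 6Σd² / [n(n²−1)] = 1 − 6×62 / (7×48) = 1 − 372/336 ≈ -0.1071

-0.1071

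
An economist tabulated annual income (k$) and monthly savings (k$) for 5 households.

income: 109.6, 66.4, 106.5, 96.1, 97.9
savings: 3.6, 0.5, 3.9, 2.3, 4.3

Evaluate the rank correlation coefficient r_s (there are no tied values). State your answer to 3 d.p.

0.600

Rank income: 5, 1, 4, 2, 3
Rank savings: 3, 1, 4, 2, 5
d = rank(income) − rank(savings): 2, 0, 0, 0, -2; Σd² = 8
ρ = 1 − 6Σd² / [n(n²−1)] = 1 − 6×8 / (5×24) = 1 − 48/120 ≈ 0.600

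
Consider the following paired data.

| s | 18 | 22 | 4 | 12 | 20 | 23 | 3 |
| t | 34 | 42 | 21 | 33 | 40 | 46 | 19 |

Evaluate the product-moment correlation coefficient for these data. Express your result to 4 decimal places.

0.9794

n = 7, Σs = 102, Σt = 235, Σs² = 1906, Σt² = 8527, Σst = 3931
nΣst − ΣsΣt = 27517 − 23970 = 3547
nΣs² − (Σs)² = 13342 − 10404 = 2938; nΣt² − (Σt)² = 59689 − 55225 = 4464
r = 3547 / √(2938 × 4464) = 3547 / 3621.4958 ≈ 0.9794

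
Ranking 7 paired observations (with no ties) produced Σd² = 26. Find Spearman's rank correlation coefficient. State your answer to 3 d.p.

ρ = 1 − 6Σd² / [n(n²−1)] = 1 − 6×26 / (7×48)
  = 1 − 156/336 = 1 − 0.4643 ≈ 0.536

0.536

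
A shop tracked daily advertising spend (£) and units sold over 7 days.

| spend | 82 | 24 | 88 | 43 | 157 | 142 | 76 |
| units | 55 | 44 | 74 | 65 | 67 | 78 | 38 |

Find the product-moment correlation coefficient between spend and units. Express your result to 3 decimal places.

n = 7, Σx = 612, Σy = 421, Σx² = 67482, Σy² = 26679, Σxy = 39356
nΣxy − ΣxΣy = 275492 − 257652 = 17840
nΣx² − (Σx)² = 472374 − 374544 = 97830; nΣy² − (Σy)² = 186753 − 177241 = 9512
r = 17840 / √(97830 × 9512) = 17840 / 30505.0645 ≈ 0.585

0.585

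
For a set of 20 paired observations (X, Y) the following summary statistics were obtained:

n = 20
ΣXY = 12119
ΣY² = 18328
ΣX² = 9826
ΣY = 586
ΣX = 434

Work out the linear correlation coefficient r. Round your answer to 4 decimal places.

-0.8685

r = (nΣXY − ΣXΣY) / √[(nΣX² − (ΣX)²)(nΣY² − (ΣY)²)]
Numerator: 20×12119 − 434×586 = -11944
Denominator: √[(196520 − 188356)(366560 − 343396)] = √[8164 × 23164] = 13751.7597
r = -11944 / 13751.7597 ≈ -0.8685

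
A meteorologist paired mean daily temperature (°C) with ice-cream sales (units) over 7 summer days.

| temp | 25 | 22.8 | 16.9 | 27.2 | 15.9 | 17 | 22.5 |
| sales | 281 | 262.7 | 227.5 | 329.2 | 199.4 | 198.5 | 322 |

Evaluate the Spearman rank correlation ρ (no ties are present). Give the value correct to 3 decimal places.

0.786

Rank temp: 6, 5, 2, 7, 1, 3, 4
Rank sales: 5, 4, 3, 7, 2, 1, 6
d = rank(temp) − rank(sales): 1, 1, -1, 0, -1, 2, -2; Σd² = 12
ρ = 1 − 6Σd² / [n(n²−1)] = 1 − 6×12 / (7×48) = 1 − 72/336 ≈ 0.786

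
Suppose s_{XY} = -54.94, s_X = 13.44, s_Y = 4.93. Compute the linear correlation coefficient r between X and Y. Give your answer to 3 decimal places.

r = Cov(X,Y) / (s_X · s_Y) = -54.94 / (13.44 × 4.93)
  = -54.94 / 66.2592 ≈ -0.829

-0.829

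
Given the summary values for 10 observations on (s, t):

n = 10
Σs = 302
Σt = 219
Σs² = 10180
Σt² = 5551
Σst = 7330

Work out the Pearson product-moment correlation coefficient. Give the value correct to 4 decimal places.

0.8008

r = (nΣst − ΣsΣt) / √[(nΣs² − (Σs)²)(nΣt² − (Σt)²)]
Numerator: 10×7330 − 302×219 = 7162
Denominator: √[(101800 − 91204)(55510 − 47961)] = √[10596 × 7549] = 8943.6684
r = 7162 / 8943.6684 ≈ 0.8008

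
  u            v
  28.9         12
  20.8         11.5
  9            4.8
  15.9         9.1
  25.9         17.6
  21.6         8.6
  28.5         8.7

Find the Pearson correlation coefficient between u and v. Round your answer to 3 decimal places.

0.629

n = 7, Σu = 150.6, Σv = 72.3, Σu² = 3551.28, Σv² = 841.51, Σuv = 1663.44
nΣuv − ΣuΣv = 11644.08 − 10888.38 = 755.7
nΣu² − (Σu)² = 24858.96 − 22680.36 = 2178.6; nΣv² − (Σv)² = 5890.57 − 5227.29 = 663.28
r = 755.7 / √(2178.6 × 663.28) = 755.7 / 1202.0906 ≈ 0.629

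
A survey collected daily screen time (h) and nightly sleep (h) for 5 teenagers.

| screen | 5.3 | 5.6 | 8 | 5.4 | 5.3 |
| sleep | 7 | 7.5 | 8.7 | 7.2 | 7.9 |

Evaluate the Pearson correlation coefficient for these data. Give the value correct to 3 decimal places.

n = 5, Σx = 29.6, Σy = 38.3, Σx² = 180.7, Σy² = 295.19, Σxy = 229.45
nΣxy − ΣxΣy = 1147.25 − 1133.68 = 13.57
nΣx² − (Σx)² = 903.5 − 876.16 = 27.34; nΣy² − (Σy)² = 1475.95 − 1466.89 = 9.06
r = 13.57 / √(27.34 × 9.06) = 13.57 / 15.7385 ≈ 0.862

0.862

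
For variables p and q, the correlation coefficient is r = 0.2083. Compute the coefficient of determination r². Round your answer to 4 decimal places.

0.0434

r² = (0.2083)² = 0.0434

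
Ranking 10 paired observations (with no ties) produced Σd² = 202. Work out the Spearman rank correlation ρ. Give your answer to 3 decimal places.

ρ = 1 − 6Σd² / [n(n²−1)] = 1 − 6×202 / (10×99)
  = 1 − 1212/990 = 1 − 1.2242 ≈ -0.224

-0.224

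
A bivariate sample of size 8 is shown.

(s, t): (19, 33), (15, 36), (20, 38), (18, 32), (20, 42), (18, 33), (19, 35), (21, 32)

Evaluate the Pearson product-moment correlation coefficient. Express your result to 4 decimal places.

n = 8, Σs = 150, Σt = 281, Σs² = 2836, Σt² = 9955, Σst = 5274
nΣst − ΣsΣt = 42192 − 42150 = 42
nΣs² − (Σs)² = 22688 − 22500 = 188; nΣt² − (Σt)² = 79640 − 78961 = 679
r = 42 / √(188 × 679) = 42 / 357.2842 ≈ 0.1176

0.1176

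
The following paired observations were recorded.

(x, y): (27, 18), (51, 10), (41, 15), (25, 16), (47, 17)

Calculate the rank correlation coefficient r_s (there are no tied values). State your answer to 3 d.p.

Rank x: 2, 5, 3, 1, 4
Rank y: 5, 1, 2, 3, 4
d = rank(x) − rank(y): -3, 4, 1, -2, 0; Σd² = 30
ρ = 1 − 6Σd² / [n(n²−1)] = 1 − 6×30 / (5×24) = 1 − 180/120 ≈ -0.500

-0.500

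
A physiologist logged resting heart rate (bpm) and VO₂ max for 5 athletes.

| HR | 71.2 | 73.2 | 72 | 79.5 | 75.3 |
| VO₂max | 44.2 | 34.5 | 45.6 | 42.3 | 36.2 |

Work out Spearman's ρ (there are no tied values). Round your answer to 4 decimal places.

-0.5000

Rank HR: 1, 3, 2, 5, 4
Rank VO₂max: 4, 1, 5, 3, 2
d = rank(HR) − rank(VO₂max): -3, 2, -3, 2, 2; Σd² = 30
ρ = 1 − 6Σd² / [n(n²−1)] = 1 − 6×30 / (5×24) = 1 − 180/120 ≈ -0.5000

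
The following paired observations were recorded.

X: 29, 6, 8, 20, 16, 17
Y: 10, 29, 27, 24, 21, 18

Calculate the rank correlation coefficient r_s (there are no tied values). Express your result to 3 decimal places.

Rank X: 6, 1, 2, 5, 3, 4
Rank Y: 1, 6, 5, 4, 3, 2
d = rank(X) − rank(Y): 5, -5, -3, 1, 0, 2; Σd² = 64
ρ = 1 − 6Σd² / [n(n²−1)] = 1 − 6×64 / (6×35) = 1 − 384/210 ≈ -0.829

-0.829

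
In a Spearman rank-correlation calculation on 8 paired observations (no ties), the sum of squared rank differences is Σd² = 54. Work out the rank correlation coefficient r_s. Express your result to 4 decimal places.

ρ = 1 − 6Σd² / [n(n²−1)] = 1 − 6×54 / (8×63)
  = 1 − 324/504 = 1 − 0.64286 ≈ 0.3571

0.3571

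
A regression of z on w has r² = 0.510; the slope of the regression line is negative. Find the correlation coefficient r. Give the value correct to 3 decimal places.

-0.714

|r| = √0.510 = 0.714
The association is negative, so r = −0.714.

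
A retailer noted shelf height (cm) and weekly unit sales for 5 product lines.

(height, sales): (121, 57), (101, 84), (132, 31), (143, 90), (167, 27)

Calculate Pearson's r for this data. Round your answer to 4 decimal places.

-0.5326

n = 5, Σx = 664, Σy = 289, Σx² = 90604, Σy² = 20095, Σxy = 36852
nΣxy − ΣxΣy = 184260 − 191896 = -7636
nΣx² − (Σx)² = 453020 − 440896 = 12124; nΣy² − (Σy)² = 100475 − 83521 = 16954
r = -7636 / √(12124 × 16954) = -7636 / 14337.0254 ≈ -0.5326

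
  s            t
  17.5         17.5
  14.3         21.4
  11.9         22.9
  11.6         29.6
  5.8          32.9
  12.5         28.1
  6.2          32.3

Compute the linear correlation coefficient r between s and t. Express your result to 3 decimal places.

-0.915

n = 7, Σs = 79.8, Σt = 184.7, Σs² = 1015.24, Σt² = 5080.09, Σst = 1970.47
nΣst − ΣsΣt = 13793.29 − 14739.06 = -945.77
nΣs² − (Σs)² = 7106.68 − 6368.04 = 738.64; nΣt² − (Σt)² = 35560.63 − 34114.09 = 1446.54
r = -945.77 / √(738.64 × 1446.54) = -945.77 / 1033.6693 ≈ -0.915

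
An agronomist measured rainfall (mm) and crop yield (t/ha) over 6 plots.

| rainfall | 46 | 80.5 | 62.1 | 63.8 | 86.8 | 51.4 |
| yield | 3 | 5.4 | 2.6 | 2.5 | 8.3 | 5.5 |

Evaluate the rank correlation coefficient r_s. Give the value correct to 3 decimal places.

Rank rainfall: 1, 5, 3, 4, 6, 2
Rank yield: 3, 4, 2, 1, 6, 5
d = rank(rainfall) − rank(yield): -2, 1, 1, 3, 0, -3; Σd² = 24
ρ = 1 − 6Σd² / [n(n²−1)] = 1 − 6×24 / (6×35) = 1 − 144/210 ≈ 0.314

0.314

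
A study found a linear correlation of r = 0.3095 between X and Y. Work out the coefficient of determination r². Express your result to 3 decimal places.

0.096

r² = (0.3095)² = 0.096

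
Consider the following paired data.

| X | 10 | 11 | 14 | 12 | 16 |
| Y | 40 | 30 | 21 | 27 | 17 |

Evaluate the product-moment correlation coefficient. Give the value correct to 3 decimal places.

n = 5, ΣX = 63, ΣY = 135, ΣX² = 817, ΣY² = 3959, ΣXY = 1620
nΣXY − ΣXΣY = 8100 − 8505 = -405
nΣX² − (ΣX)² = 4085 − 3969 = 116; nΣY² − (ΣY)² = 19795 − 18225 = 1570
r = -405 / √(116 × 1570) = -405 / 426.7552 ≈ -0.949

-0.949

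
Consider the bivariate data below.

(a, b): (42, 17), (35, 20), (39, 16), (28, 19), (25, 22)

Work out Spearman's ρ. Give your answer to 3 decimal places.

Rank a: 5, 3, 4, 2, 1
Rank b: 2, 4, 1, 3, 5
d = rank(a) − rank(b): 3, -1, 3, -1, -4; Σd² = 36
ρ = 1 − 6Σd² / [n(n²−1)] = 1 − 6×36 / (5×24) = 1 − 216/120 ≈ -0.800

-0.800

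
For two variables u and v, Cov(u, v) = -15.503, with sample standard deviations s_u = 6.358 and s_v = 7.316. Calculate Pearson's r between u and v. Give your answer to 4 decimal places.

r = Cov(u,v) / (s_u · s_v) = -15.503 / (6.358 × 7.316)
  = -15.503 / 46.5151 ≈ -0.3333

-0.3333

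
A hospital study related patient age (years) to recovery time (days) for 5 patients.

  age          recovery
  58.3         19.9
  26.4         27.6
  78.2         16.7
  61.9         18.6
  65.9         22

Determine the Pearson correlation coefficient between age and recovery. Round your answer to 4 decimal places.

-0.9219

n = 5, Σx = 290.7, Σy = 104.8, Σx² = 18385.51, Σy² = 2266.62, Σxy = 5795.89
nΣxy − ΣxΣy = 28979.45 − 30465.36 = -1485.91
nΣx² − (Σx)² = 91927.55 − 84506.49 = 7421.06; nΣy² − (Σy)² = 11333.1 − 10983.04 = 350.06
r = -1485.91 / √(7421.06 × 350.06) = -1485.91 / 1611.7743 ≈ -0.9219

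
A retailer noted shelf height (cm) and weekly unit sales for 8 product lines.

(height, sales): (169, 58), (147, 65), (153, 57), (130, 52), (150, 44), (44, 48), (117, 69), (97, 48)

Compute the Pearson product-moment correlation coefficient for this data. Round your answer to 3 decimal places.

0.312

n = 8, Σx = 1007, Σy = 441, Σx² = 138013, Σy² = 24847, Σxy = 56279
nΣxy − ΣxΣy = 450232 − 444087 = 6145
nΣx² − (Σx)² = 1104104 − 1014049 = 90055; nΣy² − (Σy)² = 198776 − 194481 = 4295
r = 6145 / √(90055 × 4295) = 6145 / 19666.8814 ≈ 0.312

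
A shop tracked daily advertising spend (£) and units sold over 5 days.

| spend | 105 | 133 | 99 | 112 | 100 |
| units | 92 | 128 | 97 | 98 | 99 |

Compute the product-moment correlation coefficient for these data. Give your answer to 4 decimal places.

n = 5, Σx = 549, Σy = 514, Σx² = 61059, Σy² = 53662, Σxy = 57163
nΣxy − ΣxΣy = 285815 − 282186 = 3629
nΣx² − (Σx)² = 305295 − 301401 = 3894; nΣy² − (Σy)² = 268310 − 264196 = 4114
r = 3629 / √(3894 × 4114) = 3629 / 4002.4887 ≈ 0.9067

0.9067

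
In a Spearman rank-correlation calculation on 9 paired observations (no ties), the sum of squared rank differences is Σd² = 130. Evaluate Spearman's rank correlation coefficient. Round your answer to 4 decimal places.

ρ = 1 − 6Σd² / [n(n²−1)] = 1 − 6×130 / (9×80)
  = 1 − 780/720 = 1 − 1.08333 ≈ -0.0833

-0.0833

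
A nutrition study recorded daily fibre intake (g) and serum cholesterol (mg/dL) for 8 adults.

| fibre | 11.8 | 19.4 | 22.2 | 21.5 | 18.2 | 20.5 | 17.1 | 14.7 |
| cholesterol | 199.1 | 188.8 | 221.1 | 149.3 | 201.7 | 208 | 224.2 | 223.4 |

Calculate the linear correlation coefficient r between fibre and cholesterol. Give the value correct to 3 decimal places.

n = 8, Σx = 145.4, Σy = 1615.6, Σx² = 2730.68, Σy² = 330582.04, Σxy = 29183.21
nΣxy − ΣxΣy = 233465.68 − 234908.24 = -1442.56
nΣx² − (Σx)² = 21845.44 − 21141.16 = 704.28; nΣy² − (Σy)² = 2644656.32 − 2610163.36 = 34492.96
r = -1442.56 / √(704.28 × 34492.96) = -1442.56 / 4928.7627 ≈ -0.293

-0.293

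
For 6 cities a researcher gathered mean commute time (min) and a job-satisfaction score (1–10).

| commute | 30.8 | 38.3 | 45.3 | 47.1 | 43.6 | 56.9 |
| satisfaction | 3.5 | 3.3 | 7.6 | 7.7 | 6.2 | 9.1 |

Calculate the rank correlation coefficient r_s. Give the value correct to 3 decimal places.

0.943

Rank commute: 1, 2, 4, 5, 3, 6
Rank satisfaction: 2, 1, 4, 5, 3, 6
d = rank(commute) − rank(satisfaction): -1, 1, 0, 0, 0, 0; Σd² = 2
ρ = 1 − 6Σd² / [n(n²−1)] = 1 − 6×2 / (6×35) = 1 − 12/210 ≈ 0.943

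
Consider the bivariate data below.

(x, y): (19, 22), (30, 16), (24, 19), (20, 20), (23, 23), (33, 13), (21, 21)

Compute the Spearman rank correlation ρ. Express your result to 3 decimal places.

-0.750

Rank x: 1, 6, 5, 2, 4, 7, 3
Rank y: 6, 2, 3, 4, 7, 1, 5
d = rank(x) − rank(y): -5, 4, 2, -2, -3, 6, -2; Σd² = 98
ρ = 1 − 6Σd² / [n(n²−1)] = 1 − 6×98 / (7×48) = 1 − 588/336 ≈ -0.750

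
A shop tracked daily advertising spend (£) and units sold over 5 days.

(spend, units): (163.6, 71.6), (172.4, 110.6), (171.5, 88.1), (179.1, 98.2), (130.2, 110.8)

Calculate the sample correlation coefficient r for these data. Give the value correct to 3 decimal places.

n = 5, Σx = 816.8, Σy = 479.3, Σx² = 134927.82, Σy² = 47040.41, Σxy = 77904.13
nΣxy − ΣxΣy = 389520.65 − 391492.24 = -1971.59
nΣx² − (Σx)² = 674639.1 − 667162.24 = 7476.86; nΣy² − (Σy)² = 235202.05 − 229728.49 = 5473.56
r = -1971.59 / √(7476.86 × 5473.56) = -1971.59 / 6397.2683 ≈ -0.308

-0.308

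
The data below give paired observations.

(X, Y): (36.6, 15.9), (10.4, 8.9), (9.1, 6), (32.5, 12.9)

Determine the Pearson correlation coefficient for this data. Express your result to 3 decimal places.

0.956

n = 4, ΣX = 88.6, ΣY = 43.7, ΣX² = 2586.78, ΣY² = 534.43, ΣXY = 1148.35
nΣXY − ΣXΣY = 4593.4 − 3871.82 = 721.58
nΣX² − (ΣX)² = 10347.12 − 7849.96 = 2497.16; nΣY² − (ΣY)² = 2137.72 − 1909.69 = 228.03
r = 721.58 / √(2497.16 × 228.03) = 721.58 / 754.6041 ≈ 0.956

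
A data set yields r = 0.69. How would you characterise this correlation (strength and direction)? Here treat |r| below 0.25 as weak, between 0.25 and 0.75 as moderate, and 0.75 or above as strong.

moderate positive

r = 0.69 > 0 so the relationship is positive.
|r| = 0.69, which falls in the moderate range.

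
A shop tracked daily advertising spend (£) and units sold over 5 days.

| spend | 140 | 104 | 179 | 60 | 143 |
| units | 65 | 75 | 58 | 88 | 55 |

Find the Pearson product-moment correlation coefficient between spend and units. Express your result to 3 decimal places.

-0.932

n = 5, Σx = 626, Σy = 341, Σx² = 86506, Σy² = 23983, Σxy = 40427
nΣxy − ΣxΣy = 202135 − 213466 = -11331
nΣx² − (Σx)² = 432530 − 391876 = 40654; nΣy² − (Σy)² = 119915 − 116281 = 3634
r = -11331 / √(40654 × 3634) = -11331 / 12154.6960 ≈ -0.932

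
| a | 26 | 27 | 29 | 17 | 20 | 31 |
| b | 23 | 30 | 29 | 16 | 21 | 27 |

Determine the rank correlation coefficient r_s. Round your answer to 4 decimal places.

0.7714

Rank a: 3, 4, 5, 1, 2, 6
Rank b: 3, 6, 5, 1, 2, 4
d = rank(a) − rank(b): 0, -2, 0, 0, 0, 2; Σd² = 8
ρ = 1 − 6Σd² / [n(n²−1)] = 1 − 6×8 / (6×35) = 1 − 48/210 ≈ 0.7714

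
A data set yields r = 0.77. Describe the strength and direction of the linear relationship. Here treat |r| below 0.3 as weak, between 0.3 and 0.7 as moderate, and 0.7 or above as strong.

r = 0.77 > 0 so the relationship is positive.
|r| = 0.77, which falls in the strong range.

strong positive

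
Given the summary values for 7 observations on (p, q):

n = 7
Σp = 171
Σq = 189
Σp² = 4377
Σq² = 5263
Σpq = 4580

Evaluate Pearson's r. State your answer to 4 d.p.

r = (nΣpq − ΣpΣq) / √[(nΣp² − (Σp)²)(nΣq² − (Σq)²)]
Numerator: 7×4580 − 171×189 = -259
Denominator: √[(30639 − 29241)(36841 − 35721)] = √[1398 × 1120] = 1251.3033
r = -259 / 1251.3033 ≈ -0.2070

-0.2070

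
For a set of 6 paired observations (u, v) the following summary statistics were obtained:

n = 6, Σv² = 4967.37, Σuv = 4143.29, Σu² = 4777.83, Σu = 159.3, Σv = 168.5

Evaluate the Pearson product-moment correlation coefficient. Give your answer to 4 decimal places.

-0.9197

r = (nΣuv − ΣuΣv) / √[(nΣu² − (Σu)²)(nΣv² − (Σv)²)]
Numerator: 6×4143.29 − 159.3×168.5 = -1982.31
Denominator: √[(28666.98 − 25376.49)(29804.22 − 28392.25)] = √[3290.49 × 1411.97] = 2155.4752
r = -1982.31 / 2155.4752 ≈ -0.9197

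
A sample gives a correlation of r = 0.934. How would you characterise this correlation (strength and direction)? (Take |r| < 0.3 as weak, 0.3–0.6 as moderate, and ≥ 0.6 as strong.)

strong positive

r = 0.934 > 0 so the relationship is positive.
|r| = 0.934, which falls in the strong range.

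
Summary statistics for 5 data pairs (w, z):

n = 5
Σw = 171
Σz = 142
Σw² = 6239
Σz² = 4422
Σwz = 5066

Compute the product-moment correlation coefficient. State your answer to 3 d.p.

0.537

r = (nΣwz − ΣwΣz) / √[(nΣw² − (Σw)²)(nΣz² − (Σz)²)]
Numerator: 5×5066 − 171×142 = 1048
Denominator: √[(31195 − 29241)(22110 − 20164)] = √[1954 × 1946] = 1949.9959
r = 1048 / 1949.9959 ≈ 0.537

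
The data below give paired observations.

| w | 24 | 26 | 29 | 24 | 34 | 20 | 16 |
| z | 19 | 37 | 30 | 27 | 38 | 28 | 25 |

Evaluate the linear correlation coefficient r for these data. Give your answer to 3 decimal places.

n = 7, Σw = 173, Σz = 204, Σw² = 4481, Σz² = 6212, Σwz = 5188
nΣwz − ΣwΣz = 36316 − 35292 = 1024
nΣw² − (Σw)² = 31367 − 29929 = 1438; nΣz² − (Σz)² = 43484 − 41616 = 1868
r = 1024 / √(1438 × 1868) = 1024 / 1638.9582 ≈ 0.625

0.625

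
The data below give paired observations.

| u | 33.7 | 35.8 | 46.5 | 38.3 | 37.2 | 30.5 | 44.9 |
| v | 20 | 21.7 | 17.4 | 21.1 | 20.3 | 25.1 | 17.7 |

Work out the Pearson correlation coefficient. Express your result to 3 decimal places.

n = 7, Σu = 266.9, Σv = 143.3, Σu² = 10376.57, Σv² = 2974.25, Σuv = 5383.53
nΣuv − ΣuΣv = 37684.71 − 38246.77 = -562.06
nΣu² − (Σu)² = 72635.99 − 71235.61 = 1400.38; nΣv² − (Σv)² = 20819.75 − 20534.89 = 284.86
r = -562.06 / √(1400.38 × 284.86) = -562.06 / 631.5950 ≈ -0.890

-0.890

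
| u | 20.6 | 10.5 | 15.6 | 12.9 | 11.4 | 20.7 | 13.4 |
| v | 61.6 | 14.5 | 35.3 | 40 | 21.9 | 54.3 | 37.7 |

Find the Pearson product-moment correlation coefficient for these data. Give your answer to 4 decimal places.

n = 7, Σu = 105.1, Σv = 265.3, Σu² = 1682.39, Σv² = 11700.29, Σuv = 4366.74
nΣuv − ΣuΣv = 30567.18 − 27883.03 = 2684.15
nΣu² − (Σu)² = 11776.73 − 11046.01 = 730.72; nΣv² − (Σv)² = 81902.03 − 70384.09 = 11517.94
r = 2684.15 / √(730.72 × 11517.94) = 2684.15 / 2901.1014 ≈ 0.9252

0.9252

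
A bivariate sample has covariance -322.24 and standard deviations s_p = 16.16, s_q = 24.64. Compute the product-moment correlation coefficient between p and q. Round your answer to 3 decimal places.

r = Cov(p,q) / (s_p · s_q) = -322.24 / (16.16 × 24.64)
  = -322.24 / 398.1824 ≈ -0.809

-0.809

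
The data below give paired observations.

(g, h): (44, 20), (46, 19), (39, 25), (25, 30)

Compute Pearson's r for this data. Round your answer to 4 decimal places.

n = 4, Σg = 154, Σh = 94, Σg² = 6198, Σh² = 2286, Σgh = 3479
nΣgh − ΣgΣh = 13916 − 14476 = -560
nΣg² − (Σg)² = 24792 − 23716 = 1076; nΣh² − (Σh)² = 9144 − 8836 = 308
r = -560 / √(1076 × 308) = -560 / 575.6805 ≈ -0.9728

-0.9728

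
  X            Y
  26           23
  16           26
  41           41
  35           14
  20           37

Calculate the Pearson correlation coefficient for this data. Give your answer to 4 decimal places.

n = 5, ΣX = 138, ΣY = 141, ΣX² = 4238, ΣY² = 4451, ΣXY = 3925
nΣXY − ΣXΣY = 19625 − 19458 = 167
nΣX² − (ΣX)² = 21190 − 19044 = 2146; nΣY² − (ΣY)² = 22255 − 19881 = 2374
r = 167 / √(2146 × 2374) = 167 / 2257.1229 ≈ 0.0740

0.0740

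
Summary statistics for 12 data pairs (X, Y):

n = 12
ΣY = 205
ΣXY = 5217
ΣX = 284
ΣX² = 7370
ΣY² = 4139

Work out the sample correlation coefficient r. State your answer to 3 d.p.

0.568

r = (nΣXY − ΣXΣY) / √[(nΣX² − (ΣX)²)(nΣY² − (ΣY)²)]
Numerator: 12×5217 − 284×205 = 4384
Denominator: √[(88440 − 80656)(49668 − 42025)] = √[7784 × 7643] = 7713.1778
r = 4384 / 7713.1778 ≈ 0.568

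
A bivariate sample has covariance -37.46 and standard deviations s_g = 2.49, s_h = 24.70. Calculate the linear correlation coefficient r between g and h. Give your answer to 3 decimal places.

r = Cov(g,h) / (s_g · s_h) = -37.46 / (2.49 × 24.70)
  = -37.46 / 61.5030 ≈ -0.609

-0.609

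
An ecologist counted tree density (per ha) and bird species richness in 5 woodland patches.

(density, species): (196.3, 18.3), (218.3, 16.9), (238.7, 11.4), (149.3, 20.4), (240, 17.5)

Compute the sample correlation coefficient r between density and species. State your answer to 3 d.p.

-0.738

n = 5, Σx = 1042.6, Σy = 84.5, Σx² = 223056.76, Σy² = 1472.87, Σxy = 17248.46
nΣxy − ΣxΣy = 86242.3 − 88099.7 = -1857.4
nΣx² − (Σx)² = 1115283.8 − 1087014.76 = 28269.04; nΣy² − (Σy)² = 7364.35 − 7140.25 = 224.1
r = -1857.4 / √(28269.04 × 224.1) = -1857.4 / 2516.9608 ≈ -0.738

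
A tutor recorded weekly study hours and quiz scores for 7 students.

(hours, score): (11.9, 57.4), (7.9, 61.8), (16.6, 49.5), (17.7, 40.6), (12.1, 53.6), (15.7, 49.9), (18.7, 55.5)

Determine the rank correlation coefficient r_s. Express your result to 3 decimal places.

-0.643

Rank hours: 2, 1, 5, 6, 3, 4, 7
Rank score: 6, 7, 2, 1, 4, 3, 5
d = rank(hours) − rank(score): -4, -6, 3, 5, -1, 1, 2; Σd² = 92
ρ = 1 − 6Σd² / [n(n²−1)] = 1 − 6×92 / (7×48) = 1 − 552/336 ≈ -0.643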